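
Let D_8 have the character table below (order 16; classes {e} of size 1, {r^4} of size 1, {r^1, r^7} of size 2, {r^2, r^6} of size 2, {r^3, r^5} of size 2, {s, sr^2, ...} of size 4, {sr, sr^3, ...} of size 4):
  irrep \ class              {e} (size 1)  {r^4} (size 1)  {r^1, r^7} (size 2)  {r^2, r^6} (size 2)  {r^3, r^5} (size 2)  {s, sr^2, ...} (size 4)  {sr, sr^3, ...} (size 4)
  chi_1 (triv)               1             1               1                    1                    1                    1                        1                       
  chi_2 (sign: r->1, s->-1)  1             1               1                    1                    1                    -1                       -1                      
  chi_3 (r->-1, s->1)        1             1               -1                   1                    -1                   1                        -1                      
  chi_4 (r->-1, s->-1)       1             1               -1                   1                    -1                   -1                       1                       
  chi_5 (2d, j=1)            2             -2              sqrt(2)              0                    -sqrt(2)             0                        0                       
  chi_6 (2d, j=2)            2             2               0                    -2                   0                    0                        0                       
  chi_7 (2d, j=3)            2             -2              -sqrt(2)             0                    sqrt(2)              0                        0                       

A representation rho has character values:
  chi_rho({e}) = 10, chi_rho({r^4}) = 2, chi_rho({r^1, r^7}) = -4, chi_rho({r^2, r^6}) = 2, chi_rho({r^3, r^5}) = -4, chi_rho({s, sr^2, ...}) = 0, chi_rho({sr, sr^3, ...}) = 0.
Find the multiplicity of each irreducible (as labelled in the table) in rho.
Multiplicities: chi_1: 0, chi_2: 0, chi_3: 2, chi_4: 2, chi_5: 1, chi_6: 1, chi_7: 1.

Proof sketch: Use <chi_rho, chi> = (1/|G|) sum_C |C| * chi_rho(C) * conj(chi(C)) with |G| = 16 for each irreducible chi in the table:
  <chi_rho, chi_1> = (1/16)[1*(10)*conj(1) + 1*(2)*conj(1) + 2*(-4)*conj(1) + 2*(2)*conj(1) + 2*(-4)*conj(1) + 4*(0)*conj(1) + 4*(0)*conj(1)]
      = (1/16)[(10) + (2) + (-8) + (4) + (-8) + (0) + (0)] = 0/16 = 0
  <chi_rho, chi_2> = (1/16)[1*(10)*conj(1) + 1*(2)*conj(1) + 2*(-4)*conj(1) + 2*(2)*conj(1) + 2*(-4)*conj(1) + 4*(0)*conj(-1) + 4*(0)*conj(-1)]
      = (1/16)[(10) + (2) + (-8) + (4) + (-8) + (0) + (0)] = 0/16 = 0
  <chi_rho, chi_3> = (1/16)[1*(10)*conj(1) + 1*(2)*conj(1) + 2*(-4)*conj(-1) + 2*(2)*conj(1) + 2*(-4)*conj(-1) + 4*(0)*conj(1) + 4*(0)*conj(-1)]
      = (1/16)[(10) + (2) + (8) + (4) + (8) + (0) + (0)] = 32/16 = 2
  <chi_rho, chi_4> = (1/16)[1*(10)*conj(1) + 1*(2)*conj(1) + 2*(-4)*conj(-1) + 2*(2)*conj(1) + 2*(-4)*conj(-1) + 4*(0)*conj(-1) + 4*(0)*conj(1)]
      = (1/16)[(10) + (2) + (8) + (4) + (8) + (0) + (0)] = 32/16 = 2
  <chi_rho, chi_5> = (1/16)[1*(10)*conj(2) + 1*(2)*conj(-2) + 2*(-4)*conj(sqrt(2)) + 2*(2)*conj(0) + 2*(-4)*conj(-sqrt(2)) + 4*(0)*conj(0) + 4*(0)*conj(0)]
      = (1/16)[(20) + (-4) + (-8*sqrt(2)) + (0) + (8*sqrt(2)) + (0) + (0)] = 16/16 = 1
  <chi_rho, chi_6> = (1/16)[1*(10)*conj(2) + 1*(2)*conj(2) + 2*(-4)*conj(0) + 2*(2)*conj(-2) + 2*(-4)*conj(0) + 4*(0)*conj(0) + 4*(0)*conj(0)]
      = (1/16)[(20) + (4) + (0) + (-8) + (0) + (0) + (0)] = 16/16 = 1
  <chi_rho, chi_7> = (1/16)[1*(10)*conj(2) + 1*(2)*conj(-2) + 2*(-4)*conj(-sqrt(2)) + 2*(2)*conj(0) + 2*(-4)*conj(sqrt(2)) + 4*(0)*conj(0) + 4*(0)*conj(0)]
      = (1/16)[(20) + (-4) + (8*sqrt(2)) + (0) + (-8*sqrt(2)) + (0) + (0)] = 16/16 = 1
Dimension check: dim(rho) = sum (mult * dim) = 0*1 + 0*1 + 2*1 + 2*1 + 1*2 + 1*2 + 1*2 = 10 = chi_rho(e) = 10.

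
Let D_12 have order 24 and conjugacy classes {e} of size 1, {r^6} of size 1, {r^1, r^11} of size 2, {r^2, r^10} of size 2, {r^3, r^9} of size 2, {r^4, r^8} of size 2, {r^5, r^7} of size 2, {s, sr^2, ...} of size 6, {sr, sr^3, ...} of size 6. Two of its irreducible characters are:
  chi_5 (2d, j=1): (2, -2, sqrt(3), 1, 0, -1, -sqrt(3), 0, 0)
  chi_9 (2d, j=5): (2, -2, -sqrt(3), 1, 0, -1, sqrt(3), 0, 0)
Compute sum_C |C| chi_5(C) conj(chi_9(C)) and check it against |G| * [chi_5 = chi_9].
Sum = 0; so <chi_5, chi_9> = 0 (distinct irreducibles are orthogonal).

Working: Compute term by term over conjugacy classes (|C| * chi_5(C) * conj(chi_9(C))):
  1*(2)*conj(2) + 1*(-2)*conj(-2) + 2*(sqrt(3))*conj(-sqrt(3)) + 2*(1)*conj(1) + 2*(0)*conj(0) + 2*(-1)*conj(-1) + 2*(-sqrt(3))*conj(sqrt(3)) + 6*(0)*conj(0) + 6*(0)*conj(0)
  = (4) + (4) + (-6) + (2) + (0) + (2) + (-6) + (0) + (0)
  = 0.
Dividing by |G| = 24 gives 0/24 = 0, matching the row-orthogonality relation <chi_5, chi_9> = [chi_5 = chi_9].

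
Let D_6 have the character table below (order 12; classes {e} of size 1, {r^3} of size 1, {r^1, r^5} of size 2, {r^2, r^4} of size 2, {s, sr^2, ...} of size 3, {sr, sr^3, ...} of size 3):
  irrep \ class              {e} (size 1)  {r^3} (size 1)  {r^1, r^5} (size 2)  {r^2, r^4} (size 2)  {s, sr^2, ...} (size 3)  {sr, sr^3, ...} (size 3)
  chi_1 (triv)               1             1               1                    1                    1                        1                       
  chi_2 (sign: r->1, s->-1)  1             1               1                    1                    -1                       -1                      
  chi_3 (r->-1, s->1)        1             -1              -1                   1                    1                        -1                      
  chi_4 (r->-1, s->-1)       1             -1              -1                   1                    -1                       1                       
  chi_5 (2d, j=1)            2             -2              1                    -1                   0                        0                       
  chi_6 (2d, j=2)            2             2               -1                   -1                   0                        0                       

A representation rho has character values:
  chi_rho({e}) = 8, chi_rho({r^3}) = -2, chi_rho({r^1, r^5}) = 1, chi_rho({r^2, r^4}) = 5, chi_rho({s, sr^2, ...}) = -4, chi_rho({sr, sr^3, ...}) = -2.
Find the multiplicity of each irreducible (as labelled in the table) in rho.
Multiplicities: chi_1: 0, chi_2: 3, chi_3: 1, chi_4: 2, chi_5: 1, chi_6: 0.

Reasoning: Use <chi_rho, chi> = (1/|G|) sum_C |C| * chi_rho(C) * conj(chi(C)) with |G| = 12 for each irreducible chi in the table:
  <chi_rho, chi_1> = (1/12)[1*(8)*conj(1) + 1*(-2)*conj(1) + 2*(1)*conj(1) + 2*(5)*conj(1) + 3*(-4)*conj(1) + 3*(-2)*conj(1)]
      = (1/12)[(8) + (-2) + (2) + (10) + (-12) + (-6)] = 0/12 = 0
  <chi_rho, chi_2> = (1/12)[1*(8)*conj(1) + 1*(-2)*conj(1) + 2*(1)*conj(1) + 2*(5)*conj(1) + 3*(-4)*conj(-1) + 3*(-2)*conj(-1)]
      = (1/12)[(8) + (-2) + (2) + (10) + (12) + (6)] = 36/12 = 3
  <chi_rho, chi_3> = (1/12)[1*(8)*conj(1) + 1*(-2)*conj(-1) + 2*(1)*conj(-1) + 2*(5)*conj(1) + 3*(-4)*conj(1) + 3*(-2)*conj(-1)]
      = (1/12)[(8) + (2) + (-2) + (10) + (-12) + (6)] = 12/12 = 1
  <chi_rho, chi_4> = (1/12)[1*(8)*conj(1) + 1*(-2)*conj(-1) + 2*(1)*conj(-1) + 2*(5)*conj(1) + 3*(-4)*conj(-1) + 3*(-2)*conj(1)]
      = (1/12)[(8) + (2) + (-2) + (10) + (12) + (-6)] = 24/12 = 2
  <chi_rho, chi_5> = (1/12)[1*(8)*conj(2) + 1*(-2)*conj(-2) + 2*(1)*conj(1) + 2*(5)*conj(-1) + 3*(-4)*conj(0) + 3*(-2)*conj(0)]
      = (1/12)[(16) + (4) + (2) + (-10) + (0) + (0)] = 12/12 = 1
  <chi_rho, chi_6> = (1/12)[1*(8)*conj(2) + 1*(-2)*conj(2) + 2*(1)*conj(-1) + 2*(5)*conj(-1) + 3*(-4)*conj(0) + 3*(-2)*conj(0)]
      = (1/12)[(16) + (-4) + (-2) + (-10) + (0) + (0)] = 0/12 = 0
Dimension check: dim(rho) = sum (mult * dim) = 0*1 + 3*1 + 1*1 + 2*1 + 1*2 + 0*2 = 8 = chi_rho(e) = 8.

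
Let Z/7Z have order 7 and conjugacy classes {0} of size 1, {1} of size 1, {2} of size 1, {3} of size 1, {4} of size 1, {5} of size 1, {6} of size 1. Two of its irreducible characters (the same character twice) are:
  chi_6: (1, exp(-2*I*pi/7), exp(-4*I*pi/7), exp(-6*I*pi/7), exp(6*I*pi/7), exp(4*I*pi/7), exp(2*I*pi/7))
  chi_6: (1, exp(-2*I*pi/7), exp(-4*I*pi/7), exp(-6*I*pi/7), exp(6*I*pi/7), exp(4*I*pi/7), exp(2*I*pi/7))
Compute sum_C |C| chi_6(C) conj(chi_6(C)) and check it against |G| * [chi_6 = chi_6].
Sum = 7 = |G| = 7; so <chi_6, chi_6> = 1 (norm-1 confirms irreducibility).

Argument: Compute term by term over conjugacy classes (|C| * chi_6(C) * conj(chi_6(C))):
  1*(1)*conj(1) + 1*(exp(-2*I*pi/7))*conj(exp(-2*I*pi/7)) + 1*(exp(-4*I*pi/7))*conj(exp(-4*I*pi/7)) + 1*(exp(-6*I*pi/7))*conj(exp(-6*I*pi/7)) + 1*(exp(6*I*pi/7))*conj(exp(6*I*pi/7)) + 1*(exp(4*I*pi/7))*conj(exp(4*I*pi/7)) + 1*(exp(2*I*pi/7))*conj(exp(2*I*pi/7))
  = (1) + (1) + (1) + (1) + (1) + (1) + (1)
  = 7.
(Exp terms are combined using exp(i*s)*conj(exp(i*t)) = exp(i*(s-t)), and sums of them are collapsed using the identity that for every m > 1 the m distinct m-th roots of unity sum to 0, e.g. 1 + exp(2*I*pi/3) + exp(-2*I*pi/3) = 0.)
Dividing by |G| = 7 gives 7/7 = 1, matching the row-orthogonality relation <chi_6, chi_6> = [chi_6 = chi_6].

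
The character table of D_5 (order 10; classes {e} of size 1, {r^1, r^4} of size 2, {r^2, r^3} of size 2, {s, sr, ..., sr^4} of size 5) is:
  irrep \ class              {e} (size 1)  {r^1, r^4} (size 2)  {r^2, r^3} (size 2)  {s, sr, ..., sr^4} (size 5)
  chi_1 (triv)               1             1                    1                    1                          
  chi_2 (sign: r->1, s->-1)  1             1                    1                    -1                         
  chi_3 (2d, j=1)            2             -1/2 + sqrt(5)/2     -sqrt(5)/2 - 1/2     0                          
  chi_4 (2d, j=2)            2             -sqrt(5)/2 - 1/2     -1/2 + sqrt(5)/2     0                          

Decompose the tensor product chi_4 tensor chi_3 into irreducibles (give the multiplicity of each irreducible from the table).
chi_4 tensor chi_3 = chi_3 + chi_4 (all other irreducibles have multiplicity 0).

Solution. The character of a tensor product is the pointwise product (chi_4 * chi_3)(C) = chi_4(C) * chi_3(C):
  {e}: (2)*(2), {r^1, r^4}: (-sqrt(5)/2 - 1/2)*(-1/2 + sqrt(5)/2), {r^2, r^3}: (-1/2 + sqrt(5)/2)*(-sqrt(5)/2 - 1/2), {s, sr, ..., sr^4}: (0)*(0)
so (chi_4 * chi_3) takes values
  {e} -> 4, {r^1, r^4} -> -1, {r^2, r^3} -> -1, {s, sr, ..., sr^4} -> 0.
Now take the inner product of this character with each irreducible chi from the table, <chi_4*chi_3, chi> = (1/10) sum_C |C| (chi_4*chi_3)(C) conj(chi(C)):
  <chi_4*chi_3, chi_1> = (1/10)[1*(4)*conj(1) + 2*(-1)*conj(1) + 2*(-1)*conj(1) + 5*(0)*conj(1)]
      = (1/10)[(4) + (-2) + (-2) + (0)] = 0/10 = 0
  <chi_4*chi_3, chi_2> = (1/10)[1*(4)*conj(1) + 2*(-1)*conj(1) + 2*(-1)*conj(1) + 5*(0)*conj(-1)]
      = (1/10)[(4) + (-2) + (-2) + (0)] = 0/10 = 0
  <chi_4*chi_3, chi_3> = (1/10)[1*(4)*conj(2) + 2*(-1)*conj(-1/2 + sqrt(5)/2) + 2*(-1)*conj(-sqrt(5)/2 - 1/2) + 5*(0)*conj(0)]
      = (1/10)[(8) + (1 - sqrt(5)) + (1 + sqrt(5)) + (0)] = 10/10 = 1
  <chi_4*chi_3, chi_4> = (1/10)[1*(4)*conj(2) + 2*(-1)*conj(-sqrt(5)/2 - 1/2) + 2*(-1)*conj(-1/2 + sqrt(5)/2) + 5*(0)*conj(0)]
      = (1/10)[(8) + (1 + sqrt(5)) + (1 - sqrt(5)) + (0)] = 10/10 = 1
Hence the multiplicities are chi_3: 1, chi_4: 1. Dimension check: dim(chi_4)*dim(chi_3) = 2*2 = 4 and sum (mult * dim) = 1*2 + 1*2 = 4.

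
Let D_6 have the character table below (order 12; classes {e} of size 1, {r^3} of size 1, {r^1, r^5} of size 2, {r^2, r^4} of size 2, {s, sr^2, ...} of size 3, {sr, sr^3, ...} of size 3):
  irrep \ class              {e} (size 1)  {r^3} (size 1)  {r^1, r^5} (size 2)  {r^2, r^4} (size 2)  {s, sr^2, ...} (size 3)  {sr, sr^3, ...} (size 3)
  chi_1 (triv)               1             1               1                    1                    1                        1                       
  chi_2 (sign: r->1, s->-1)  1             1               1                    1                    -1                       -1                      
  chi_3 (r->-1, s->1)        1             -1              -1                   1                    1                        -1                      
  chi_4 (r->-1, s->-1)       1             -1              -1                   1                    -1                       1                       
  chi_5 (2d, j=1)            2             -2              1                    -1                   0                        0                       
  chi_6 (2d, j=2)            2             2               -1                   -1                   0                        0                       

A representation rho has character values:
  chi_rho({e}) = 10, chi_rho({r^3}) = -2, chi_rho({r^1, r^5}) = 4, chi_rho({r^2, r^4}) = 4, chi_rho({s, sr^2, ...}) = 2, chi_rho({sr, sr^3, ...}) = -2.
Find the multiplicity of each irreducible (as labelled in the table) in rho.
Multiplicities: chi_1: 2, chi_2: 2, chi_3: 2, chi_4: 0, chi_5: 2, chi_6: 0.

Use <chi_rho, chi> = (1/|G|) sum_C |C| * chi_rho(C) * conj(chi(C)) with |G| = 12 for each irreducible chi in the table:
  <chi_rho, chi_1> = (1/12)[1*(10)*conj(1) + 1*(-2)*conj(1) + 2*(4)*conj(1) + 2*(4)*conj(1) + 3*(2)*conj(1) + 3*(-2)*conj(1)]
      = (1/12)[(10) + (-2) + (8) + (8) + (6) + (-6)] = 24/12 = 2
  <chi_rho, chi_2> = (1/12)[1*(10)*conj(1) + 1*(-2)*conj(1) + 2*(4)*conj(1) + 2*(4)*conj(1) + 3*(2)*conj(-1) + 3*(-2)*conj(-1)]
      = (1/12)[(10) + (-2) + (8) + (8) + (-6) + (6)] = 24/12 = 2
  <chi_rho, chi_3> = (1/12)[1*(10)*conj(1) + 1*(-2)*conj(-1) + 2*(4)*conj(-1) + 2*(4)*conj(1) + 3*(2)*conj(1) + 3*(-2)*conj(-1)]
      = (1/12)[(10) + (2) + (-8) + (8) + (6) + (6)] = 24/12 = 2
  <chi_rho, chi_4> = (1/12)[1*(10)*conj(1) + 1*(-2)*conj(-1) + 2*(4)*conj(-1) + 2*(4)*conj(1) + 3*(2)*conj(-1) + 3*(-2)*conj(1)]
      = (1/12)[(10) + (2) + (-8) + (8) + (-6) + (-6)] = 0/12 = 0
  <chi_rho, chi_5> = (1/12)[1*(10)*conj(2) + 1*(-2)*conj(-2) + 2*(4)*conj(1) + 2*(4)*conj(-1) + 3*(2)*conj(0) + 3*(-2)*conj(0)]
      = (1/12)[(20) + (4) + (8) + (-8) + (0) + (0)] = 24/12 = 2
  <chi_rho, chi_6> = (1/12)[1*(10)*conj(2) + 1*(-2)*conj(2) + 2*(4)*conj(-1) + 2*(4)*conj(-1) + 3*(2)*conj(0) + 3*(-2)*conj(0)]
      = (1/12)[(20) + (-4) + (-8) + (-8) + (0) + (0)] = 0/12 = 0
Dimension check: dim(rho) = sum (mult * dim) = 2*1 + 2*1 + 2*1 + 0*1 + 2*2 + 0*2 = 10 = chi_rho(e) = 10.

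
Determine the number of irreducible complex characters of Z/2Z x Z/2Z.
4

Details: The number of irreducible complex representations of a finite group equals its number of conjugacy classes. Z/2Z x Z/2Z is abelian of order 4, so every element is its own conjugacy class: 4 classes, so Z/2Z x Z/2Z (order 4) has exactly 4 irreducible complex representations.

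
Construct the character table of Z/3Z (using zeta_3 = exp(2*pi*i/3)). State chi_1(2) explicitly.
Character table of Z/3Z (irreps indexed chi_0,...,chi_2 with chi_k(m) = zeta_3^(k*m), zeta_3 = exp(2*pi*i/3)):
  irrep \ class  {0} (size 1)  {1} (size 1)    {2} (size 1)  
  chi_0          1             1               1             
  chi_1          1             exp(2*I*pi/3)   exp(-2*I*pi/3)
  chi_2          1             exp(-2*I*pi/3)  exp(2*I*pi/3) 

Spot check: chi_1(2) = zeta_3^(1*2) = zeta_3^2 = exp(-2*I*pi/3).

Proof sketch: Z/3Z is abelian, so all 3 irreducible complex representations are 1-dimensional. They are given by chi_k(m) = zeta_3^(k*m) for k = 0,...,2. Row orthogonality: sum_m chi_k(m) conj(chi_l(m)) = 3 * [k = l].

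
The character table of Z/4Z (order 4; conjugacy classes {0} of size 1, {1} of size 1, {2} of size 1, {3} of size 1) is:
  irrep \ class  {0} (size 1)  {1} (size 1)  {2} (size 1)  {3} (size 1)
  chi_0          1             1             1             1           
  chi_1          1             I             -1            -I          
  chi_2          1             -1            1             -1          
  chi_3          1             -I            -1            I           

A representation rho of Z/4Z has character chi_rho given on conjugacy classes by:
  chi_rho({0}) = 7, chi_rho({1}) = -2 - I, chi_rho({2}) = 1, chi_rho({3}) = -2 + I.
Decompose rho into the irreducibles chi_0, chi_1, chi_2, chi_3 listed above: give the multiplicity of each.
Multiplicities: chi_0: 1, chi_1: 1, chi_2: 3, chi_3: 2.

Justification: Use <chi_rho, chi> = (1/|G|) sum_C |C| * chi_rho(C) * conj(chi(C)) with |G| = 4 for each irreducible chi in the table:
  <chi_rho, chi_0> = (1/4)[1*(7)*conj(1) + 1*(-2 - I)*conj(1) + 1*(1)*conj(1) + 1*(-2 + I)*conj(1)]
      = (1/4)[(7) + (-2 - I) + (1) + (-2 + I)] = 4/4 = 1
  <chi_rho, chi_1> = (1/4)[1*(7)*conj(1) + 1*(-2 - I)*conj(I) + 1*(1)*conj(-1) + 1*(-2 + I)*conj(-I)]
      = (1/4)[(7) + (-1 + 2*I) + (-1) + (-1 - 2*I)] = 4/4 = 1
  <chi_rho, chi_2> = (1/4)[1*(7)*conj(1) + 1*(-2 - I)*conj(-1) + 1*(1)*conj(1) + 1*(-2 + I)*conj(-1)]
      = (1/4)[(7) + (2 + I) + (1) + (2 - I)] = 12/4 = 3
  <chi_rho, chi_3> = (1/4)[1*(7)*conj(1) + 1*(-2 - I)*conj(-I) + 1*(1)*conj(-1) + 1*(-2 + I)*conj(I)]
      = (1/4)[(7) + (1 - 2*I) + (-1) + (1 + 2*I)] = 8/4 = 2
(Exp terms are combined using exp(i*s)*conj(exp(i*t)) = exp(i*(s-t)), and sums of them are collapsed using the identity that for every m > 1 the m distinct m-th roots of unity sum to 0, e.g. 1 + exp(2*I*pi/3) + exp(-2*I*pi/3) = 0.)
Dimension check: dim(rho) = sum (mult * dim) = 1*1 + 1*1 + 3*1 + 2*1 = 7 = chi_rho(e) = 7.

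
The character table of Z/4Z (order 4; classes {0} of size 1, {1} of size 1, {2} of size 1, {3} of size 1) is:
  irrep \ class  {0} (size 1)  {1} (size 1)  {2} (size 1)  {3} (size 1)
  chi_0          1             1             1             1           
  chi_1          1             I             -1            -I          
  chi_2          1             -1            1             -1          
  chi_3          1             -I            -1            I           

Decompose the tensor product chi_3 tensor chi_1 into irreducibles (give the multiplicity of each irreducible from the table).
chi_3 tensor chi_1 = chi_0 (all other irreducibles have multiplicity 0).

Reasoning: The character of a tensor product is the pointwise product (chi_3 * chi_1)(C) = chi_3(C) * chi_1(C):
  {0}: (1)*(1), {1}: (-I)*(I), {2}: (-1)*(-1), {3}: (I)*(-I)
so (chi_3 * chi_1) takes values
  {0} -> 1, {1} -> 1, {2} -> 1, {3} -> 1.
Now take the inner product of this character with each irreducible chi from the table, <chi_3*chi_1, chi> = (1/4) sum_C |C| (chi_3*chi_1)(C) conj(chi(C)):
  <chi_3*chi_1, chi_0> = (1/4)[1*(1)*conj(1) + 1*(1)*conj(1) + 1*(1)*conj(1) + 1*(1)*conj(1)]
      = (1/4)[(1) + (1) + (1) + (1)] = 4/4 = 1
  <chi_3*chi_1, chi_1> = (1/4)[1*(1)*conj(1) + 1*(1)*conj(I) + 1*(1)*conj(-1) + 1*(1)*conj(-I)]
      = (1/4)[(1) + (-I) + (-1) + (I)] = 0/4 = 0
  <chi_3*chi_1, chi_2> = (1/4)[1*(1)*conj(1) + 1*(1)*conj(-1) + 1*(1)*conj(1) + 1*(1)*conj(-1)]
      = (1/4)[(1) + (-1) + (1) + (-1)] = 0/4 = 0
  <chi_3*chi_1, chi_3> = (1/4)[1*(1)*conj(1) + 1*(1)*conj(-I) + 1*(1)*conj(-1) + 1*(1)*conj(I)]
      = (1/4)[(1) + (I) + (-1) + (-I)] = 0/4 = 0
(Exp terms are combined using exp(i*s)*conj(exp(i*t)) = exp(i*(s-t)), and sums of them are collapsed using the identity that for every m > 1 the m distinct m-th roots of unity sum to 0, e.g. 1 + exp(2*I*pi/3) + exp(-2*I*pi/3) = 0.)
Hence the multiplicities are chi_0: 1. Dimension check: dim(chi_3)*dim(chi_1) = 1*1 = 1 and sum (mult * dim) = 1*1 = 1.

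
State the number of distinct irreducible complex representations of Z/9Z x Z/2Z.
18

Reasoning: The number of irreducible complex representations of a finite group equals its number of conjugacy classes. Z/9Z x Z/2Z is abelian of order 18, so every element is its own conjugacy class: 18 classes, so Z/9Z x Z/2Z (order 18) has exactly 18 irreducible complex representations.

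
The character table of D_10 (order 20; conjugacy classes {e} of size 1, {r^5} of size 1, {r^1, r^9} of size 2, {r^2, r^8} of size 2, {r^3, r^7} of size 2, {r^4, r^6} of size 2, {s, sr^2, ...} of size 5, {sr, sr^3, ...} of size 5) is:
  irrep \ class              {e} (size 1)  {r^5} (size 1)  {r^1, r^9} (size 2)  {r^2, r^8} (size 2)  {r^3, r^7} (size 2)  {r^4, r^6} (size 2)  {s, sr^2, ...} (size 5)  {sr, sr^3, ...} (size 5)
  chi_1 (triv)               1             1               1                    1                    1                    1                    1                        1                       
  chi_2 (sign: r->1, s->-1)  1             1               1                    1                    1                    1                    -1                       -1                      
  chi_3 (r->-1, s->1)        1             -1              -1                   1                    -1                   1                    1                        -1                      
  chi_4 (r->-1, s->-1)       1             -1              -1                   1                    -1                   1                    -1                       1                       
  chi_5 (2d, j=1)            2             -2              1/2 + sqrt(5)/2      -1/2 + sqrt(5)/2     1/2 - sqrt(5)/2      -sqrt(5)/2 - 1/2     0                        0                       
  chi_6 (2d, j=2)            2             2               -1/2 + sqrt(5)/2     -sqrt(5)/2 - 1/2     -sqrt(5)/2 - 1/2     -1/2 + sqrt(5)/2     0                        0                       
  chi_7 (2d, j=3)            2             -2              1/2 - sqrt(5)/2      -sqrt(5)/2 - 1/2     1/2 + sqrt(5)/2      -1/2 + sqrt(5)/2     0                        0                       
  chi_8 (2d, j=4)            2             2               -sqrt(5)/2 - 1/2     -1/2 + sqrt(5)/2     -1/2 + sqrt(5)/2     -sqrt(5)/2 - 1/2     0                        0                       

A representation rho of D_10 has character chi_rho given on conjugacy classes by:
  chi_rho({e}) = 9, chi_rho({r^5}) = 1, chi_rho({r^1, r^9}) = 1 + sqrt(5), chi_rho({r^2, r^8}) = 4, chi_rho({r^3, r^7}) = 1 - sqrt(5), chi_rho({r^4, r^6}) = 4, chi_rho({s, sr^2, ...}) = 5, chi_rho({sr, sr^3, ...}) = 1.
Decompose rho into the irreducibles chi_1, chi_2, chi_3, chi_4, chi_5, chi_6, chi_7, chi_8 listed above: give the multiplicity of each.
Multiplicities: chi_1: 3, chi_2: 0, chi_3: 2, chi_4: 0, chi_5: 1, chi_6: 1, chi_7: 0, chi_8: 0.

Justification: Use <chi_rho, chi> = (1/|G|) sum_C |C| * chi_rho(C) * conj(chi(C)) with |G| = 20 for each irreducible chi in the table:
  <chi_rho, chi_1> = (1/20)[1*(9)*conj(1) + 1*(1)*conj(1) + 2*(1 + sqrt(5))*conj(1) + 2*(4)*conj(1) + 2*(1 - sqrt(5))*conj(1) + 2*(4)*conj(1) + 5*(5)*conj(1) + 5*(1)*conj(1)]
      = (1/20)[(9) + (1) + (2 + 2*sqrt(5)) + (8) + (2 - 2*sqrt(5)) + (8) + (25) + (5)] = 60/20 = 3
  <chi_rho, chi_2> = (1/20)[1*(9)*conj(1) + 1*(1)*conj(1) + 2*(1 + sqrt(5))*conj(1) + 2*(4)*conj(1) + 2*(1 - sqrt(5))*conj(1) + 2*(4)*conj(1) + 5*(5)*conj(-1) + 5*(1)*conj(-1)]
      = (1/20)[(9) + (1) + (2 + 2*sqrt(5)) + (8) + (2 - 2*sqrt(5)) + (8) + (-25) + (-5)] = 0/20 = 0
  <chi_rho, chi_3> = (1/20)[1*(9)*conj(1) + 1*(1)*conj(-1) + 2*(1 + sqrt(5))*conj(-1) + 2*(4)*conj(1) + 2*(1 - sqrt(5))*conj(-1) + 2*(4)*conj(1) + 5*(5)*conj(1) + 5*(1)*conj(-1)]
      = (1/20)[(9) + (-1) + (-2*sqrt(5) - 2) + (8) + (-2 + 2*sqrt(5)) + (8) + (25) + (-5)] = 40/20 = 2
  <chi_rho, chi_4> = (1/20)[1*(9)*conj(1) + 1*(1)*conj(-1) + 2*(1 + sqrt(5))*conj(-1) + 2*(4)*conj(1) + 2*(1 - sqrt(5))*conj(-1) + 2*(4)*conj(1) + 5*(5)*conj(-1) + 5*(1)*conj(1)]
      = (1/20)[(9) + (-1) + (-2*sqrt(5) - 2) + (8) + (-2 + 2*sqrt(5)) + (8) + (-25) + (5)] = 0/20 = 0
  <chi_rho, chi_5> = (1/20)[1*(9)*conj(2) + 1*(1)*conj(-2) + 2*(1 + sqrt(5))*conj(1/2 + sqrt(5)/2) + 2*(4)*conj(-1/2 + sqrt(5)/2) + 2*(1 - sqrt(5))*conj(1/2 - sqrt(5)/2) + 2*(4)*conj(-sqrt(5)/2 - 1/2) + 5*(5)*conj(0) + 5*(1)*conj(0)]
      = (1/20)[(18) + (-2) + (2*sqrt(5) + 6) + (-4 + 4*sqrt(5)) + (6 - 2*sqrt(5)) + (-4*sqrt(5) - 4) + (0) + (0)] = 20/20 = 1
  <chi_rho, chi_6> = (1/20)[1*(9)*conj(2) + 1*(1)*conj(2) + 2*(1 + sqrt(5))*conj(-1/2 + sqrt(5)/2) + 2*(4)*conj(-sqrt(5)/2 - 1/2) + 2*(1 - sqrt(5))*conj(-sqrt(5)/2 - 1/2) + 2*(4)*conj(-1/2 + sqrt(5)/2) + 5*(5)*conj(0) + 5*(1)*conj(0)]
      = (1/20)[(18) + (2) + (4) + (-4*sqrt(5) - 4) + (4) + (-4 + 4*sqrt(5)) + (0) + (0)] = 20/20 = 1
  <chi_rho, chi_7> = (1/20)[1*(9)*conj(2) + 1*(1)*conj(-2) + 2*(1 + sqrt(5))*conj(1/2 - sqrt(5)/2) + 2*(4)*conj(-sqrt(5)/2 - 1/2) + 2*(1 - sqrt(5))*conj(1/2 + sqrt(5)/2) + 2*(4)*conj(-1/2 + sqrt(5)/2) + 5*(5)*conj(0) + 5*(1)*conj(0)]
      = (1/20)[(18) + (-2) + (-4) + (-4*sqrt(5) - 4) + (-4) + (-4 + 4*sqrt(5)) + (0) + (0)] = 0/20 = 0
  <chi_rho, chi_8> = (1/20)[1*(9)*conj(2) + 1*(1)*conj(2) + 2*(1 + sqrt(5))*conj(-sqrt(5)/2 - 1/2) + 2*(4)*conj(-1/2 + sqrt(5)/2) + 2*(1 - sqrt(5))*conj(-1/2 + sqrt(5)/2) + 2*(4)*conj(-sqrt(5)/2 - 1/2) + 5*(5)*conj(0) + 5*(1)*conj(0)]
      = (1/20)[(18) + (2) + (-6 - 2*sqrt(5)) + (-4 + 4*sqrt(5)) + (-6 + 2*sqrt(5)) + (-4*sqrt(5) - 4) + (0) + (0)] = 0/20 = 0
Dimension check: dim(rho) = sum (mult * dim) = 3*1 + 0*1 + 2*1 + 0*1 + 1*2 + 1*2 + 0*2 + 0*2 = 9 = chi_rho(e) = 9.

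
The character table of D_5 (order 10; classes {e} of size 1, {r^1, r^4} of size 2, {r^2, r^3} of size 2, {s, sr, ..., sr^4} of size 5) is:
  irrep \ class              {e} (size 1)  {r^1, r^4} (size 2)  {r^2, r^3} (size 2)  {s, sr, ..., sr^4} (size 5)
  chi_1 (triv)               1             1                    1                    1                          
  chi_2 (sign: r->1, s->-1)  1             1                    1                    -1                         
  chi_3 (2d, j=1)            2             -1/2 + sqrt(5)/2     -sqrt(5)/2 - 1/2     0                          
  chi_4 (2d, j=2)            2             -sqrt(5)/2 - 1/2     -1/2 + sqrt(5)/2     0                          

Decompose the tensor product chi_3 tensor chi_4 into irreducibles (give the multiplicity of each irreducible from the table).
chi_3 tensor chi_4 = chi_3 + chi_4 (all other irreducibles have multiplicity 0).

Why: The character of a tensor product is the pointwise product (chi_3 * chi_4)(C) = chi_3(C) * chi_4(C):
  {e}: (2)*(2), {r^1, r^4}: (-1/2 + sqrt(5)/2)*(-sqrt(5)/2 - 1/2), {r^2, r^3}: (-sqrt(5)/2 - 1/2)*(-1/2 + sqrt(5)/2), {s, sr, ..., sr^4}: (0)*(0)
so (chi_3 * chi_4) takes values
  {e} -> 4, {r^1, r^4} -> -1, {r^2, r^3} -> -1, {s, sr, ..., sr^4} -> 0.
Now take the inner product of this character with each irreducible chi from the table, <chi_3*chi_4, chi> = (1/10) sum_C |C| (chi_3*chi_4)(C) conj(chi(C)):
  <chi_3*chi_4, chi_1> = (1/10)[1*(4)*conj(1) + 2*(-1)*conj(1) + 2*(-1)*conj(1) + 5*(0)*conj(1)]
      = (1/10)[(4) + (-2) + (-2) + (0)] = 0/10 = 0
  <chi_3*chi_4, chi_2> = (1/10)[1*(4)*conj(1) + 2*(-1)*conj(1) + 2*(-1)*conj(1) + 5*(0)*conj(-1)]
      = (1/10)[(4) + (-2) + (-2) + (0)] = 0/10 = 0
  <chi_3*chi_4, chi_3> = (1/10)[1*(4)*conj(2) + 2*(-1)*conj(-1/2 + sqrt(5)/2) + 2*(-1)*conj(-sqrt(5)/2 - 1/2) + 5*(0)*conj(0)]
      = (1/10)[(8) + (1 - sqrt(5)) + (1 + sqrt(5)) + (0)] = 10/10 = 1
  <chi_3*chi_4, chi_4> = (1/10)[1*(4)*conj(2) + 2*(-1)*conj(-sqrt(5)/2 - 1/2) + 2*(-1)*conj(-1/2 + sqrt(5)/2) + 5*(0)*conj(0)]
      = (1/10)[(8) + (1 + sqrt(5)) + (1 - sqrt(5)) + (0)] = 10/10 = 1
Hence the multiplicities are chi_3: 1, chi_4: 1. Dimension check: dim(chi_3)*dim(chi_4) = 2*2 = 4 and sum (mult * dim) = 1*2 + 1*2 = 4.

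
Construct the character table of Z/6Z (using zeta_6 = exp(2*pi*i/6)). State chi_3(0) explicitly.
Character table of Z/6Z (irreps indexed chi_0,...,chi_5 with chi_k(m) = zeta_6^(k*m), zeta_6 = exp(2*pi*i/6)):
  irrep \ class  {0} (size 1)  {1} (size 1)    {2} (size 1)    {3} (size 1)  {4} (size 1)    {5} (size 1)  
  chi_0          1             1               1               1             1               1             
  chi_1          1             exp(I*pi/3)     exp(2*I*pi/3)   -1            exp(-2*I*pi/3)  exp(-I*pi/3)  
  chi_2          1             exp(2*I*pi/3)   exp(-2*I*pi/3)  1             exp(2*I*pi/3)   exp(-2*I*pi/3)
  chi_3          1             -1              1               -1            1               -1            
  chi_4          1             exp(-2*I*pi/3)  exp(2*I*pi/3)   1             exp(-2*I*pi/3)  exp(2*I*pi/3) 
  chi_5          1             exp(-I*pi/3)    exp(-2*I*pi/3)  -1            exp(2*I*pi/3)   exp(I*pi/3)   

Spot check: chi_3(0) = zeta_6^(3*0) = zeta_6^0 = 1.

Argument: Z/6Z is abelian, so all 6 irreducible complex representations are 1-dimensional. They are given by chi_k(m) = zeta_6^(k*m) for k = 0,...,5. Row orthogonality: sum_m chi_k(m) conj(chi_l(m)) = 6 * [k = l].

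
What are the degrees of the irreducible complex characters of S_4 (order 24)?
Dimensions: 1, 1, 2, 3, 3

Reasoning: There are 5 irreducibles (= number of conjugacy classes). Their dimensions d_i satisfy sum d_i^2 = |G| = 24: 1 + 1 + 4 + 9 + 9 = 24.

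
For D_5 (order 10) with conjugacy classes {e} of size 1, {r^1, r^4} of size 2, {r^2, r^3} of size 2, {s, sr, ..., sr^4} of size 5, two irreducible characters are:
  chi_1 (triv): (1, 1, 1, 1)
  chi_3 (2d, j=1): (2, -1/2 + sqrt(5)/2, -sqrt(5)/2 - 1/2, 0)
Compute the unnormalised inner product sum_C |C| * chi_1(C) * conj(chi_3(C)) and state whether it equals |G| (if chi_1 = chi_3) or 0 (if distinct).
Sum = 0; so <chi_1, chi_3> = 0 (distinct irreducibles are orthogonal).

Compute term by term over conjugacy classes (|C| * chi_1(C) * conj(chi_3(C))):
  1*(1)*conj(2) + 2*(1)*conj(-1/2 + sqrt(5)/2) + 2*(1)*conj(-sqrt(5)/2 - 1/2) + 5*(1)*conj(0)
  = (2) + (-1 + sqrt(5)) + (-sqrt(5) - 1) + (0)
  = 0.
Dividing by |G| = 10 gives 0/10 = 0, matching the row-orthogonality relation <chi_1, chi_3> = [chi_1 = chi_3].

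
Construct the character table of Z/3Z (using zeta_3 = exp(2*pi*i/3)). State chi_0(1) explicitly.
Character table of Z/3Z (irreps indexed chi_0,...,chi_2 with chi_k(m) = zeta_3^(k*m), zeta_3 = exp(2*pi*i/3)):
  irrep \ class  {0} (size 1)  {1} (size 1)    {2} (size 1)  
  chi_0          1             1               1             
  chi_1          1             exp(2*I*pi/3)   exp(-2*I*pi/3)
  chi_2          1             exp(-2*I*pi/3)  exp(2*I*pi/3) 

Spot check: chi_0(1) = zeta_3^(0*1) = zeta_3^0 = 1.

Derivation: Z/3Z is abelian, so all 3 irreducible complex representations are 1-dimensional. They are given by chi_k(m) = zeta_3^(k*m) for k = 0,...,2. Row orthogonality: sum_m chi_k(m) conj(chi_l(m)) = 3 * [k = l].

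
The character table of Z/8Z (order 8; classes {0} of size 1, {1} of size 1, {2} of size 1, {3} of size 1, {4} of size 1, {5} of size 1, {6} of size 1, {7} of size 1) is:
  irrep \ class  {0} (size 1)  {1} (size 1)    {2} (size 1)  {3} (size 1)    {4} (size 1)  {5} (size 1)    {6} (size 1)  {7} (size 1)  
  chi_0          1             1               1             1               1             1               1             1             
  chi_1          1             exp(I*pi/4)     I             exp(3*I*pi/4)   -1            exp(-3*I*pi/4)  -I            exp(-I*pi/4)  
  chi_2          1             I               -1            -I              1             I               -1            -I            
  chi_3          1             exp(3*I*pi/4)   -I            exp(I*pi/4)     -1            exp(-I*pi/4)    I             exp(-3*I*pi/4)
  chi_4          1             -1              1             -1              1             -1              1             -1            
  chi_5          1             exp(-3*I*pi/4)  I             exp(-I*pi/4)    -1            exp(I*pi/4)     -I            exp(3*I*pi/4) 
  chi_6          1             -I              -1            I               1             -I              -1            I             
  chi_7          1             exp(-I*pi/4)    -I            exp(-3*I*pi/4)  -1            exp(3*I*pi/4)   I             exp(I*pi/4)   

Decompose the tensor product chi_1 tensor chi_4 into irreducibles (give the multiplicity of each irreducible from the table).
chi_1 tensor chi_4 = chi_5 (all other irreducibles have multiplicity 0).

Argument: The character of a tensor product is the pointwise product (chi_1 * chi_4)(C) = chi_1(C) * chi_4(C):
  {0}: (1)*(1), {1}: (exp(I*pi/4))*(-1), {2}: (I)*(1), {3}: (exp(3*I*pi/4))*(-1), {4}: (-1)*(1), {5}: (exp(-3*I*pi/4))*(-1), {6}: (-I)*(1), {7}: (exp(-I*pi/4))*(-1)
so (chi_1 * chi_4) takes values
  {0} -> 1, {1} -> -exp(I*pi/4), {2} -> I, {3} -> -exp(3*I*pi/4), {4} -> -1, {5} -> -exp(-3*I*pi/4), {6} -> -I, {7} -> -exp(-I*pi/4).
Now take the inner product of this character with each irreducible chi from the table, <chi_1*chi_4, chi> = (1/8) sum_C |C| (chi_1*chi_4)(C) conj(chi(C)):
  <chi_1*chi_4, chi_0> = (1/8)[1*(1)*conj(1) + 1*(-exp(I*pi/4))*conj(1) + 1*(I)*conj(1) + 1*(-exp(3*I*pi/4))*conj(1) + 1*(-1)*conj(1) + 1*(-exp(-3*I*pi/4))*conj(1) + 1*(-I)*conj(1) + 1*(-exp(-I*pi/4))*conj(1)]
      = (1/8)[(1) + (-exp(I*pi/4)) + (I) + (-exp(3*I*pi/4)) + (-1) + (-exp(-3*I*pi/4)) + (-I) + (-exp(-I*pi/4))] = 0/8 = 0
  <chi_1*chi_4, chi_1> = (1/8)[1*(1)*conj(1) + 1*(-exp(I*pi/4))*conj(exp(I*pi/4)) + 1*(I)*conj(I) + 1*(-exp(3*I*pi/4))*conj(exp(3*I*pi/4)) + 1*(-1)*conj(-1) + 1*(-exp(-3*I*pi/4))*conj(exp(-3*I*pi/4)) + 1*(-I)*conj(-I) + 1*(-exp(-I*pi/4))*conj(exp(-I*pi/4))]
      = (1/8)[(1) + (-1) + (1) + (-1) + (1) + (-1) + (1) + (-1)] = 0/8 = 0
  <chi_1*chi_4, chi_2> = (1/8)[1*(1)*conj(1) + 1*(-exp(I*pi/4))*conj(I) + 1*(I)*conj(-1) + 1*(-exp(3*I*pi/4))*conj(-I) + 1*(-1)*conj(1) + 1*(-exp(-3*I*pi/4))*conj(I) + 1*(-I)*conj(-1) + 1*(-exp(-I*pi/4))*conj(-I)]
      = (1/8)[(1) + (exp(3*I*pi/4)) + (-I) + (-exp(-3*I*pi/4)) + (-1) + (exp(-I*pi/4)) + (I) + (-exp(I*pi/4))] = 0/8 = 0
  <chi_1*chi_4, chi_3> = (1/8)[1*(1)*conj(1) + 1*(-exp(I*pi/4))*conj(exp(3*I*pi/4)) + 1*(I)*conj(-I) + 1*(-exp(3*I*pi/4))*conj(exp(I*pi/4)) + 1*(-1)*conj(-1) + 1*(-exp(-3*I*pi/4))*conj(exp(-I*pi/4)) + 1*(-I)*conj(I) + 1*(-exp(-I*pi/4))*conj(exp(-3*I*pi/4))]
      = (1/8)[(1) + (I) + (-1) + (-I) + (1) + (I) + (-1) + (-I)] = 0/8 = 0
  <chi_1*chi_4, chi_4> = (1/8)[1*(1)*conj(1) + 1*(-exp(I*pi/4))*conj(-1) + 1*(I)*conj(1) + 1*(-exp(3*I*pi/4))*conj(-1) + 1*(-1)*conj(1) + 1*(-exp(-3*I*pi/4))*conj(-1) + 1*(-I)*conj(1) + 1*(-exp(-I*pi/4))*conj(-1)]
      = (1/8)[(1) + (exp(I*pi/4)) + (I) + (exp(3*I*pi/4)) + (-1) + (exp(-3*I*pi/4)) + (-I) + (exp(-I*pi/4))] = 0/8 = 0
  <chi_1*chi_4, chi_5> = (1/8)[1*(1)*conj(1) + 1*(-exp(I*pi/4))*conj(exp(-3*I*pi/4)) + 1*(I)*conj(I) + 1*(-exp(3*I*pi/4))*conj(exp(-I*pi/4)) + 1*(-1)*conj(-1) + 1*(-exp(-3*I*pi/4))*conj(exp(I*pi/4)) + 1*(-I)*conj(-I) + 1*(-exp(-I*pi/4))*conj(exp(3*I*pi/4))]
      = (1/8)[(1) + (1) + (1) + (1) + (1) + (1) + (1) + (1)] = 8/8 = 1
  <chi_1*chi_4, chi_6> = (1/8)[1*(1)*conj(1) + 1*(-exp(I*pi/4))*conj(-I) + 1*(I)*conj(-1) + 1*(-exp(3*I*pi/4))*conj(I) + 1*(-1)*conj(1) + 1*(-exp(-3*I*pi/4))*conj(-I) + 1*(-I)*conj(-1) + 1*(-exp(-I*pi/4))*conj(I)]
      = (1/8)[(1) + (-exp(3*I*pi/4)) + (-I) + (exp(-3*I*pi/4)) + (-1) + (-exp(-I*pi/4)) + (I) + (exp(I*pi/4))] = 0/8 = 0
  <chi_1*chi_4, chi_7> = (1/8)[1*(1)*conj(1) + 1*(-exp(I*pi/4))*conj(exp(-I*pi/4)) + 1*(I)*conj(-I) + 1*(-exp(3*I*pi/4))*conj(exp(-3*I*pi/4)) + 1*(-1)*conj(-1) + 1*(-exp(-3*I*pi/4))*conj(exp(3*I*pi/4)) + 1*(-I)*conj(I) + 1*(-exp(-I*pi/4))*conj(exp(I*pi/4))]
      = (1/8)[(1) + (-I) + (-1) + (I) + (1) + (-I) + (-1) + (I)] = 0/8 = 0
(Exp terms are combined using exp(i*s)*conj(exp(i*t)) = exp(i*(s-t)), and sums of them are collapsed using the identity that for every m > 1 the m distinct m-th roots of unity sum to 0, e.g. 1 + exp(2*I*pi/3) + exp(-2*I*pi/3) = 0.)
Hence the multiplicities are chi_5: 1. Dimension check: dim(chi_1)*dim(chi_4) = 1*1 = 1 and sum (mult * dim) = 1*1 = 1.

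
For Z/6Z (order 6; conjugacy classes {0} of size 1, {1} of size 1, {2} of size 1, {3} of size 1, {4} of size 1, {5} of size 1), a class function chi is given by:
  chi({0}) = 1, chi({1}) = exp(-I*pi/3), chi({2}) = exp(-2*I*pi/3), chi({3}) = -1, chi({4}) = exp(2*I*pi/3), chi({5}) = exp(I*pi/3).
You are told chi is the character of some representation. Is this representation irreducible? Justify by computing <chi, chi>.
Irreducible: <chi, chi> = 1.

Argument: <chi, chi> = (1/|G|) sum_C |C| * |chi(C)|^2 = (1/6)[1*|1|^2 + 1*|exp(-I*pi/3)|^2 + 1*|exp(-2*I*pi/3)|^2 + 1*|-1|^2 + 1*|exp(2*I*pi/3)|^2 + 1*|exp(I*pi/3)|^2]
  = (1/6)[(1) + (1) + (1) + (1) + (1) + (1)] = 6/6 = 1.
(Exp terms are combined using exp(i*s)*conj(exp(i*t)) = exp(i*(s-t)), and sums of them are collapsed using the identity that for every m > 1 the m distinct m-th roots of unity sum to 0, e.g. 1 + exp(2*I*pi/3) + exp(-2*I*pi/3) = 0.)
A character is irreducible iff <chi, chi> = 1, so this representation is irreducible.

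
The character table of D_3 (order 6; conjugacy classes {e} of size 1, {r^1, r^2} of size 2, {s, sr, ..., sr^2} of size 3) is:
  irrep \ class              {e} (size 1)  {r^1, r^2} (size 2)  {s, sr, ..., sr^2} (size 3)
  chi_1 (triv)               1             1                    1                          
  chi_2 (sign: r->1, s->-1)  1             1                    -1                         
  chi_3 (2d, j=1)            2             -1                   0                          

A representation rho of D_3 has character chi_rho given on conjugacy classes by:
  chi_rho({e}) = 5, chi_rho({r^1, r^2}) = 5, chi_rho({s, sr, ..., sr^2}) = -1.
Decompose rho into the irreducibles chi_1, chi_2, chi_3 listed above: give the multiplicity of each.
Multiplicities: chi_1: 2, chi_2: 3, chi_3: 0.

Why: Use <chi_rho, chi> = (1/|G|) sum_C |C| * chi_rho(C) * conj(chi(C)) with |G| = 6 for each irreducible chi in the table:
  <chi_rho, chi_1> = (1/6)[1*(5)*conj(1) + 2*(5)*conj(1) + 3*(-1)*conj(1)]
      = (1/6)[(5) + (10) + (-3)] = 12/6 = 2
  <chi_rho, chi_2> = (1/6)[1*(5)*conj(1) + 2*(5)*conj(1) + 3*(-1)*conj(-1)]
      = (1/6)[(5) + (10) + (3)] = 18/6 = 3
  <chi_rho, chi_3> = (1/6)[1*(5)*conj(2) + 2*(5)*conj(-1) + 3*(-1)*conj(0)]
      = (1/6)[(10) + (-10) + (0)] = 0/6 = 0
Dimension check: dim(rho) = sum (mult * dim) = 2*1 + 3*1 + 0*2 = 5 = chi_rho(e) = 5.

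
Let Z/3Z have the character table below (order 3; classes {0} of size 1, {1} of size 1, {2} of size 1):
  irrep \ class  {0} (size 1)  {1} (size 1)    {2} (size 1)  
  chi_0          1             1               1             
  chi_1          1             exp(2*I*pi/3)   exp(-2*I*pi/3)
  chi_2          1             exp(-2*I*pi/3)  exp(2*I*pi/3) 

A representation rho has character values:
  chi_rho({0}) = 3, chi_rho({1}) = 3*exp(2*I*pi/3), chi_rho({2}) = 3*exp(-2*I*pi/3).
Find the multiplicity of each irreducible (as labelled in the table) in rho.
Multiplicities: chi_0: 0, chi_1: 3, chi_2: 0.

Argument: Use <chi_rho, chi> = (1/|G|) sum_C |C| * chi_rho(C) * conj(chi(C)) with |G| = 3 for each irreducible chi in the table:
  <chi_rho, chi_0> = (1/3)[1*(3)*conj(1) + 1*(3*exp(2*I*pi/3))*conj(1) + 1*(3*exp(-2*I*pi/3))*conj(1)]
      = (1/3)[(3) + (3*exp(2*I*pi/3)) + (3*exp(-2*I*pi/3))] = 0/3 = 0
  <chi_rho, chi_1> = (1/3)[1*(3)*conj(1) + 1*(3*exp(2*I*pi/3))*conj(exp(2*I*pi/3)) + 1*(3*exp(-2*I*pi/3))*conj(exp(-2*I*pi/3))]
      = (1/3)[(3) + (3) + (3)] = 9/3 = 3
  <chi_rho, chi_2> = (1/3)[1*(3)*conj(1) + 1*(3*exp(2*I*pi/3))*conj(exp(-2*I*pi/3)) + 1*(3*exp(-2*I*pi/3))*conj(exp(2*I*pi/3))]
      = (1/3)[(3) + (3*exp(-2*I*pi/3)) + (3*exp(2*I*pi/3))] = 0/3 = 0
(Exp terms are combined using exp(i*s)*conj(exp(i*t)) = exp(i*(s-t)), and sums of them are collapsed using the identity that for every m > 1 the m distinct m-th roots of unity sum to 0, e.g. 1 + exp(2*I*pi/3) + exp(-2*I*pi/3) = 0.)
Dimension check: dim(rho) = sum (mult * dim) = 0*1 + 3*1 + 0*1 = 3 = chi_rho(e) = 3.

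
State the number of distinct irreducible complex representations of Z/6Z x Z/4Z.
24

Derivation: The number of irreducible complex representations of a finite group equals its number of conjugacy classes. Z/6Z x Z/4Z is abelian of order 24, so every element is its own conjugacy class: 24 classes, so Z/6Z x Z/4Z (order 24) has exactly 24 irreducible complex representations.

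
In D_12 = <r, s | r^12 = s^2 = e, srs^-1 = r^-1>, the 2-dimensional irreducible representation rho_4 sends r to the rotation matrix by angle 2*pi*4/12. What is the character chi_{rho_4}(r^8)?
chi_{rho_4}(r^8) = 2*cos(2*pi*4*8/12) = -1

Proof sketch: rho_4(r^8) is rotation by angle 2*pi*4*8/12, whose trace is 2*cos(2*pi*4*8/12) = -1.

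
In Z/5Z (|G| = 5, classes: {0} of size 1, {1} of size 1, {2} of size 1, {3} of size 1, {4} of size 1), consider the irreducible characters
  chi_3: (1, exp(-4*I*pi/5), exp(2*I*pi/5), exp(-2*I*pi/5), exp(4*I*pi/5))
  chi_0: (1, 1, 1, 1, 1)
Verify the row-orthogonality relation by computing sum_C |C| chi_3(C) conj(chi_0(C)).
Sum = 0; so <chi_3, chi_0> = 0 (distinct irreducibles are orthogonal).

Details: Compute term by term over conjugacy classes (|C| * chi_3(C) * conj(chi_0(C))):
  1*(1)*conj(1) + 1*(exp(-4*I*pi/5))*conj(1) + 1*(exp(2*I*pi/5))*conj(1) + 1*(exp(-2*I*pi/5))*conj(1) + 1*(exp(4*I*pi/5))*conj(1)
  = (1) + (exp(-4*I*pi/5)) + (exp(2*I*pi/5)) + (exp(-2*I*pi/5)) + (exp(4*I*pi/5))
  = 0.
(Exp terms are combined using exp(i*s)*conj(exp(i*t)) = exp(i*(s-t)), and sums of them are collapsed using the identity that for every m > 1 the m distinct m-th roots of unity sum to 0, e.g. 1 + exp(2*I*pi/3) + exp(-2*I*pi/3) = 0.)
Dividing by |G| = 5 gives 0/5 = 0, matching the row-orthogonality relation <chi_3, chi_0> = [chi_3 = chi_0].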